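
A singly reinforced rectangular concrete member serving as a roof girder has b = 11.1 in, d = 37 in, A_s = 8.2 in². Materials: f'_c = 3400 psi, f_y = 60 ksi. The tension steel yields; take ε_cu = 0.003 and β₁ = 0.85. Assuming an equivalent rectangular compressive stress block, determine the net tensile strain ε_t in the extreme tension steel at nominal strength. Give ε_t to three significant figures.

a = A_s f_y/(0.85 f'_c b) = 15.337 in.
β₁ = 0.85, so c = a/β₁ = 15.337/0.85 = 18.044 in.
From the linear strain diagram with ε_cu = 0.003: ε_t = 0.003 (d − c)/c = 0.003 × (37 − 18.044)/18.044 = 0.00315.
ε_t < 0.004 — the section is over-reinforced for flexure under ACI limits.

ε_t ≈ 0.00315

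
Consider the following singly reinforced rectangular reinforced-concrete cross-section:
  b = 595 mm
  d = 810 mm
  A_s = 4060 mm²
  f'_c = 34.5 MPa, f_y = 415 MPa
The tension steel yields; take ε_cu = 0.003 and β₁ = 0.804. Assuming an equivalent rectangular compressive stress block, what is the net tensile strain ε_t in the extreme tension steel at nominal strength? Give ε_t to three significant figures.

ε_t ≈ 0.0172

a = A_s f_y/(0.85 f'_c b) = 96.56 mm.
β₁ = 0.804, so c = a/β₁ = 96.56/0.804 = 120.10 mm.
From the linear strain diagram with ε_cu = 0.003: ε_t = 0.003 (d − c)/c = 0.003 × (810 − 120.10)/120.10 = 0.0172.
Since ε_t ≥ 0.005, the section is tension-controlled.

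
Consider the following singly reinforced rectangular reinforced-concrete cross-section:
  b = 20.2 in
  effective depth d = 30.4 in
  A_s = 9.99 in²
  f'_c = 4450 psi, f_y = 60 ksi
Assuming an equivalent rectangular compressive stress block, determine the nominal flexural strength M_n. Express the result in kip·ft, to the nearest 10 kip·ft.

T = A_s f_y = 9.99 × 60 = 599.4 kips.
a = T/(0.85 f'_c b) = 599.4/(0.85 × 4.45 × 20.2) = 7.845 in.
M_n = T(d − a/2) = 599.4 × (30.4 − 3.9225) = 15870.6 kip·in = 15870.6/12 = 1322.55 kip·ft.

M_n ≈ 1320 kip·ft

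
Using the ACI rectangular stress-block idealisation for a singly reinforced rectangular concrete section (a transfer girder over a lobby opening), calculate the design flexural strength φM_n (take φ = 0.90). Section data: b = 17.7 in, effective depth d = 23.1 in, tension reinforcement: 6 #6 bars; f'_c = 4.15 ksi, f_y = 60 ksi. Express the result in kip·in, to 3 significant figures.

A_s = 6 × 0.44 = 2.64 in².
T = A_s f_y = 2.64 × 60 = 158.4 kips.
a = T/(0.85 f'_c b) = 158.4/(0.85 × 4.15 × 17.7) = 2.537 in.
M_n = T(d − a/2) = 158.4 × (23.1 − 1.2685) = 3458.1 kip·in.
φM_n = 0.90 × 3458.1 = 3112.3 kip·in.

φM_n ≈ 3110 kip·in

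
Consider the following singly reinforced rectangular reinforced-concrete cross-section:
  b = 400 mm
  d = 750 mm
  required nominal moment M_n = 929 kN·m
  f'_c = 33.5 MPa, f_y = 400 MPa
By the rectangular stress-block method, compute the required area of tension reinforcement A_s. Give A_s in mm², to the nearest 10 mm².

A_s ≈ 3360 mm²

With M_n = 0.85 f'_c a b (d − a/2), solve the quadratic for a:
a = d − √(d² − 2M_n/(0.85 f'_c b)) = 750 − √(750² − 2 × 929×10⁶/(0.85 × 33.5 × 400)) = 118.04 mm.
A_s = 0.85 f'_c a b / f_y = 0.85 × 33.5 × 118.04 × 400 / 400 = 3361.2 mm².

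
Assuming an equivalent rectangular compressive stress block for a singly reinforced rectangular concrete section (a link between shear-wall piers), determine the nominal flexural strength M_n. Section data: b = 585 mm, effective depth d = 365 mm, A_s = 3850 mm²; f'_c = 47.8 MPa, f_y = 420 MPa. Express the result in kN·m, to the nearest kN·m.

M_n ≈ 535 kN·m

T = A_s f_y = 3850 × 420 = 1617000 N = 1617 kN.
From C = T: a = T/(0.85 f'_c b) = 1617000/(0.85 × 47.8 × 585) = 68.03 mm.
M_n = T(d − a/2) = 1617 kN × (365 − 34.015) mm = 535.20 kN·m.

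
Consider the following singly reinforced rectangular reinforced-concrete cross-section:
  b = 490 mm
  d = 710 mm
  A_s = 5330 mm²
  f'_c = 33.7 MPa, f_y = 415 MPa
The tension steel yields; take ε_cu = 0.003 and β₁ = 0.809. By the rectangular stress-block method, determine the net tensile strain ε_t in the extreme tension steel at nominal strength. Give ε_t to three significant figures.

a = A_s f_y/(0.85 f'_c b) = 157.59 mm.
β₁ = 0.809, so c = a/β₁ = 157.59/0.809 = 194.80 mm.
From the linear strain diagram with ε_cu = 0.003: ε_t = 0.003 (d − c)/c = 0.003 × (710 − 194.80)/194.80 = 0.00793.
Since ε_t ≥ 0.005, the section is tension-controlled.

ε_t ≈ 0.00793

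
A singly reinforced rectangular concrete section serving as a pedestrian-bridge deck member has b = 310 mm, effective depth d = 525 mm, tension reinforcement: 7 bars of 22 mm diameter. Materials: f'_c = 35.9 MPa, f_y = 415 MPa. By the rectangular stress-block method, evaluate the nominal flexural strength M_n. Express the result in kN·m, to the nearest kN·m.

A_s = 7 × 380 = 2660 mm².
T = A_s f_y = 2660 × 415 = 1103900 N = 1103.9 kN.
From C = T: a = T/(0.85 f'_c b) = 1103900/(0.85 × 35.9 × 310) = 116.70 mm.
M_n = T(d − a/2) = 1103.9 kN × (525 − 58.35) mm = 515.13 kN·m.

M_n ≈ 515 kN·m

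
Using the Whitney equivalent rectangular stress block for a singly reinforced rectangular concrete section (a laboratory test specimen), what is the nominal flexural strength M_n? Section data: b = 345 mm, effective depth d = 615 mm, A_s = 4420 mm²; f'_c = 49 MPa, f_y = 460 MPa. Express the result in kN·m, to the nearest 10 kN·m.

M_n ≈ 1110 kN·m

T = A_s f_y = 4420 × 460 = 2033200 N = 2033.2 kN.
From C = T: a = T/(0.85 f'_c b) = 2033200/(0.85 × 49 × 345) = 141.50 mm.
M_n = T(d − a/2) = 2033.2 kN × (615 − 70.75) mm = 1106.57 kN·m.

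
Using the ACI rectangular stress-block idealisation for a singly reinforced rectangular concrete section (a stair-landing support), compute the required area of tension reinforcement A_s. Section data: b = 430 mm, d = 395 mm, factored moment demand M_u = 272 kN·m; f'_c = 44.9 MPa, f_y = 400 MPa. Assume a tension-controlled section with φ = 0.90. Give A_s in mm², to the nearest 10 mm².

M_n = M_u/φ = 272/0.90 = 302.222 kN·m.
With M_n = 0.85 f'_c a b (d − a/2), solve the quadratic for a:
a = d − √(d² − 2M_n/(0.85 f'_c b)) = 395 − √(395² − 2 × 302.222×10⁶/(0.85 × 44.9 × 430)) = 49.76 mm.
A_s = 0.85 f'_c a b / f_y = 0.85 × 44.9 × 49.76 × 430 / 400 = 2041.5 mm².

A_s ≈ 2040 mm²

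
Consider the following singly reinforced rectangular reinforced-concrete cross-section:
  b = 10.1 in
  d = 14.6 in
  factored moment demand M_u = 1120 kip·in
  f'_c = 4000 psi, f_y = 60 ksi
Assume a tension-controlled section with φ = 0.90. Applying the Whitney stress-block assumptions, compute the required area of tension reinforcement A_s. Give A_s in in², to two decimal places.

A_s ≈ 1.57 in²

M_n = M_u/φ = 1120/0.90 = 1244.44 kip·in.
From M_n = 0.85 f'_c a b (d − a/2):
a = d − √(d² − 2M_n/(0.85 f'_c b)) = 14.6 − √(14.6² − 2 × 1244.44/(0.85 × 4 × 10.1)) = 2.739 in.
A_s = 0.85 f'_c a b / f_y = 0.85 × 4 × 2.739 × 10.1 / 60 = 1.568 in².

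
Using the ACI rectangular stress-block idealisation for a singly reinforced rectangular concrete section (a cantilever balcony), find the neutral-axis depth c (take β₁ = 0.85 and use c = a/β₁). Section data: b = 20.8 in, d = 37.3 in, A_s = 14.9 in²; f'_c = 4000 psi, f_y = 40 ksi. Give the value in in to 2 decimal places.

c ≈ 9.91 in

T = A_s f_y = 14.9 × 40 = 596 kips.
a = T/(0.85 f'_c b) = 596/(0.85 × 4 × 20.8) = 8.4276 in.
With β₁ = 0.85, c = a/β₁ = 8.4276/0.85 = 9.91 in.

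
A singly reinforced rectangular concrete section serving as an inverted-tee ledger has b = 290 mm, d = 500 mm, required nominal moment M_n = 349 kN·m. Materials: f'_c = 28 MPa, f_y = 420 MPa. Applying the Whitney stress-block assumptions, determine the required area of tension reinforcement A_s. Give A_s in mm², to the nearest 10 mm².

With M_n = 0.85 f'_c a b (d − a/2), solve the quadratic for a:
a = d − √(d² − 2M_n/(0.85 f'_c b)) = 500 − √(500² − 2 × 349×10⁶/(0.85 × 28 × 290)) = 114.16 mm.
A_s = 0.85 f'_c a b / f_y = 0.85 × 28 × 114.16 × 290 / 420 = 1876.0 mm².

A_s ≈ 1880 mm²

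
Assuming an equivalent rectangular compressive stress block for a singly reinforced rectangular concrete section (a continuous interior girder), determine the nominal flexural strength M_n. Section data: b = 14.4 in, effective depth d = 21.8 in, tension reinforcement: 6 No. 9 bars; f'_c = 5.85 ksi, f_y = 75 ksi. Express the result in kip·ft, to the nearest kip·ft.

A_s = 6 × 1 = 6 in².
T = A_s f_y = 6 × 75 = 450 kips.
a = T/(0.85 f'_c b) = 450/(0.85 × 5.85 × 14.4) = 6.285 in.
M_n = T(d − a/2) = 450 × (21.8 − 3.1425) = 8395.9 kip·in = 8395.9/12 = 699.66 kip·ft.

M_n ≈ 700 kip·ft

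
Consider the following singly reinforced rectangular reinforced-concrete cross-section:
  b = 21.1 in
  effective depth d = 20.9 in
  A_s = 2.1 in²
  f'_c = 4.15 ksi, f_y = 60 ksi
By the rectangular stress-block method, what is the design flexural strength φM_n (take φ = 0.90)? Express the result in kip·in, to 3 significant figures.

T = A_s f_y = 2.1 × 60 = 126 kips.
a = T/(0.85 f'_c b) = 126/(0.85 × 4.15 × 21.1) = 1.693 in.
M_n = T(d − a/2) = 126 × (20.9 − 0.8465) = 2526.7 kip·in.
φM_n = 0.90 × 2526.7 = 2274.0 kip·in.

φM_n ≈ 2270 kip·in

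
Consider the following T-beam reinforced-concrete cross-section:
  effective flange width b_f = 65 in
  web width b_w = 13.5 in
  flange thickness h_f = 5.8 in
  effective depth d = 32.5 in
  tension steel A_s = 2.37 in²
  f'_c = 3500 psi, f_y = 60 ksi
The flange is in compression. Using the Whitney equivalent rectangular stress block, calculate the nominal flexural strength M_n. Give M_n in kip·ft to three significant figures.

M_n ≈ 381 kip·ft

Tension: T = A_s f_y = 2.37 × 60 = 142.2 kips.
Try a within the flange: a = T/(0.85 f'_c b_f) = 142.2/(0.85 × 3.5 × 65) = 0.735 in.
Since a = 0.735 ≤ h_f = 5.8 in, the stress block lies entirely in the flange; analyse as a rectangular beam of width b_f.
M_n = T(d − a/2) = 142.2 × (32.5 − 0.3675) = 4569.2 kip·in.
M_n = 4569.2/12 = 380.77 kip·ft.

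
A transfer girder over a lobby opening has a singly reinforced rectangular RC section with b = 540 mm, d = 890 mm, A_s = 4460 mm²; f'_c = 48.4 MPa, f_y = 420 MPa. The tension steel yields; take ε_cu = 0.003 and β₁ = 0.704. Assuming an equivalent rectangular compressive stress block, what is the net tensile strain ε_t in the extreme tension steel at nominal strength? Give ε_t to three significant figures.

a = A_s f_y/(0.85 f'_c b) = 84.32 mm.
β₁ = 0.704, so c = a/β₁ = 84.32/0.704 = 119.77 mm.
From the linear strain diagram with ε_cu = 0.003: ε_t = 0.003 (d − c)/c = 0.003 × (890 − 119.77)/119.77 = 0.0193.
Since ε_t ≥ 0.005, the section is tension-controlled.

ε_t ≈ 0.0193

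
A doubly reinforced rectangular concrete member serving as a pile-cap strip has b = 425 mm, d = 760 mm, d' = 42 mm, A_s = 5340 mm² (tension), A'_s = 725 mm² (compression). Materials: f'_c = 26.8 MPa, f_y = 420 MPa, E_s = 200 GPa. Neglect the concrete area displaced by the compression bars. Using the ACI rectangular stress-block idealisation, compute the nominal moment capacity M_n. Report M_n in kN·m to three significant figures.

Assume both tension and compression steel yield.
Net tension couple steel: A_s − A'_s = 4615 mm².
a = (A_s − A'_s) f_y / (0.85 f'_c b) = 1938300/(0.85 × 26.8 × 425) = 200.21 mm.
c = a/β₁ = 200.21/0.85 = 235.54 mm; ε'_s = 0.003(c − d')/c = 0.0025 ≥ f_y/E_s = 0.0021, so compression steel does yield.
M_n = (A_s − A'_s) f_y (d − a/2) + A'_s f_y (d − d') = [1938300 × (760 − 100.105) + 304500 × (760 − 42)] × 10⁻⁶ = 1279.07 + 218.63 = 1497.70 kN·m.

M_n ≈ 1500 kN·m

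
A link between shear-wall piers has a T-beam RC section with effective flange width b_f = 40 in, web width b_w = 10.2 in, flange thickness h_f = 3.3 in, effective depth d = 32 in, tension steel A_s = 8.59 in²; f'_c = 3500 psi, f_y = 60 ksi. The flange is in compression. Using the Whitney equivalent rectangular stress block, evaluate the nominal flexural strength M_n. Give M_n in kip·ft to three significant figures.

Tension: T = A_s f_y = 8.59 × 60 = 515.4 kips.
Try a within the flange: a = T/(0.85 f'_c b_f) = 515.4/(0.85 × 3.5 × 40) = 4.331 in.
a = 4.331 > h_f = 3.3 in: the block extends into the web. Split into flange-overhang and web parts.
C_f = 0.85 f'_c (b_f − b_w) h_f = 0.85 × 3.5 × (40 − 10.2) × 3.3 = 292.6 kips.
Remaining web compression depth: a_w = (T − C_f)/(0.85 f'_c b_w) = (515.4 − 292.6)/(0.85 × 3.5 × 10.2) = 7.342 in.
M_n = C_f(d − h_f/2) + (T − C_f)(d − a_w/2) = 292.6 × (32 − 1.65) + 222.8 × (32 − 3.671) = 8880.4 + 6311.7 = 15192.1 kip·in.
M_n = 15192.1/12 = 1266.01 kip·ft.

M_n ≈ 1270 kip·ft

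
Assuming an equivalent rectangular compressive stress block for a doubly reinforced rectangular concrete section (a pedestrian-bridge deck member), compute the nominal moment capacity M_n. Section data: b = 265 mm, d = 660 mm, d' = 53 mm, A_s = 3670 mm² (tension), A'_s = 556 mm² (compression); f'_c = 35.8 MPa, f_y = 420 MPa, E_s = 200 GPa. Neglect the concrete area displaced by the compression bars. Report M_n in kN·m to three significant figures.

Assume both tension and compression steel yield.
Net tension couple steel: A_s − A'_s = 3114 mm².
a = (A_s − A'_s) f_y / (0.85 f'_c b) = 1307880/(0.85 × 35.8 × 265) = 162.19 mm.
c = a/β₁ = 162.19/0.794 = 204.27 mm; ε'_s = 0.003(c − d')/c = 0.0022 ≥ f_y/E_s = 0.0021, so compression steel does yield.
M_n = (A_s − A'_s) f_y (d − a/2) + A'_s f_y (d − d') = [1307880 × (660 − 81.095) + 233520 × (660 − 53)] × 10⁻⁶ = 757.14 + 141.75 = 898.89 kN·m.

M_n ≈ 899 kN·m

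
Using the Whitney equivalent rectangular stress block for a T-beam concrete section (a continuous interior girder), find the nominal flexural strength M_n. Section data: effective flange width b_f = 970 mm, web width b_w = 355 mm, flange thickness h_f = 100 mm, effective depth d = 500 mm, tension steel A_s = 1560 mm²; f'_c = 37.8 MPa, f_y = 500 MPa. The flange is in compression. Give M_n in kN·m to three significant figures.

M_n ≈ 380 kN·m

Tension: T = A_s f_y = 1560 × 500 = 780000 N.
Try a within the flange: a = T/(0.85 f'_c b_f) = 780000/(0.85 × 37.8 × 970) = 25.03 mm.
Since a = 25.03 ≤ h_f = 100 mm, the stress block lies entirely in the flange; analyse as a rectangular beam of width b_f.
M_n = T(d − a/2) = 780000 × (500 − 12.515) = 380.24 × 10⁶ N·mm.
M_n = 380.24 kN·m.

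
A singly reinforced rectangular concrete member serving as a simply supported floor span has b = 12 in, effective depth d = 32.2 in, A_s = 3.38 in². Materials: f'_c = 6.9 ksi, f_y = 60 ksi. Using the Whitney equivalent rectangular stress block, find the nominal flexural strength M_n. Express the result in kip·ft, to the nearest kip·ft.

T = A_s f_y = 3.38 × 60 = 202.8 kips.
a = T/(0.85 f'_c b) = 202.8/(0.85 × 6.9 × 12) = 2.882 in.
M_n = T(d − a/2) = 202.8 × (32.2 − 1.441) = 6237.9 kip·in = 6237.9/12 = 519.83 kip·ft.

M_n ≈ 520 kip·ft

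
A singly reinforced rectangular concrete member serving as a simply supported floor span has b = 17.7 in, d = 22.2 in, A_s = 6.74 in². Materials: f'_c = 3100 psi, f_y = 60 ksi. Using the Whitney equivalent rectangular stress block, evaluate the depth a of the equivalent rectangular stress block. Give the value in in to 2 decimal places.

T = A_s f_y = 6.74 × 60 = 404.4 kips.
a = T/(0.85 f'_c b) = 404.4/(0.85 × 3.1 × 17.7) = 8.67 in.

a ≈ 8.67 in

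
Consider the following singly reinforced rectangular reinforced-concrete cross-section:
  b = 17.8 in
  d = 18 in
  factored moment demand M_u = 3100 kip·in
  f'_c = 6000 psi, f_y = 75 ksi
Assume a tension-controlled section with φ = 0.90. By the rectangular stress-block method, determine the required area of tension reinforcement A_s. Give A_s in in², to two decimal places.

M_n = M_u/φ = 3100/0.90 = 3444.44 kip·in.
From M_n = 0.85 f'_c a b (d − a/2):
a = d − √(d² − 2M_n/(0.85 f'_c b)) = 18 − √(18² − 2 × 3444.44/(0.85 × 6 × 17.8)) = 2.248 in.
A_s = 0.85 f'_c a b / f_y = 0.85 × 6 × 2.248 × 17.8 / 75 = 2.721 in².

A_s ≈ 2.72 in²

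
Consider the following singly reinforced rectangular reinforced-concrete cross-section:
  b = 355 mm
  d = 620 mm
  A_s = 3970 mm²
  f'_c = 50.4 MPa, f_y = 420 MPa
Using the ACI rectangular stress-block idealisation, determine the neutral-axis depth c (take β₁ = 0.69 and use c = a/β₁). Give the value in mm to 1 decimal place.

T = A_s f_y = 3970 × 420 = 1667400 N = 1667.4 kN.
Setting C = 0.85 f'_c a b equal to T: a = 1667400/(0.85 × 50.4 × 355) = 109.638 mm.
With β₁ = 0.69, c = a/β₁ = 109.638/0.69 = 158.9 mm.

c ≈ 158.9 mm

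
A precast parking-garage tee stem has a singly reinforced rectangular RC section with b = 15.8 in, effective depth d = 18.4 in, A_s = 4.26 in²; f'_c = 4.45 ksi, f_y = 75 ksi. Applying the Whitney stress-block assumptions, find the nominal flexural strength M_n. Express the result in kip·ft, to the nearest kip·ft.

M_n ≈ 419 kip·ft

T = A_s f_y = 4.26 × 75 = 319.5 kips.
a = T/(0.85 f'_c b) = 319.5/(0.85 × 4.45 × 15.8) = 5.346 in.
M_n = T(d − a/2) = 319.5 × (18.4 − 2.673) = 5024.8 kip·in = 5024.8/12 = 418.73 kip·ft.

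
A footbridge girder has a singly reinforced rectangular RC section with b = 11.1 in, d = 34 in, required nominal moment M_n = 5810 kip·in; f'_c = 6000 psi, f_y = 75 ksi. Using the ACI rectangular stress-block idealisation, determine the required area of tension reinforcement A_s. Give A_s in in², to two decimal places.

From M_n = 0.85 f'_c a b (d − a/2):
a = d − √(d² − 2M_n/(0.85 f'_c b)) = 34 − √(34² − 2 × 5810/(0.85 × 6 × 11.1)) = 3.166 in.
A_s = 0.85 f'_c a b / f_y = 0.85 × 6 × 3.166 × 11.1 / 75 = 2.390 in².

A_s ≈ 2.39 in²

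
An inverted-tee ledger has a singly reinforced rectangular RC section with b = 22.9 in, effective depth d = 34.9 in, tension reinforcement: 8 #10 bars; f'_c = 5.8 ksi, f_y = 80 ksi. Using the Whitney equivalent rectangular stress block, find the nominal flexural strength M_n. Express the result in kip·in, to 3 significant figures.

A_s = 8 × 1.27 = 10.16 in².
T = A_s f_y = 10.16 × 80 = 812.8 kips.
a = T/(0.85 f'_c b) = 812.8/(0.85 × 5.8 × 22.9) = 7.199 in.
M_n = T(d − a/2) = 812.8 × (34.9 − 3.5995) = 25441.0 kip·in.

M_n ≈ 25400 kip·in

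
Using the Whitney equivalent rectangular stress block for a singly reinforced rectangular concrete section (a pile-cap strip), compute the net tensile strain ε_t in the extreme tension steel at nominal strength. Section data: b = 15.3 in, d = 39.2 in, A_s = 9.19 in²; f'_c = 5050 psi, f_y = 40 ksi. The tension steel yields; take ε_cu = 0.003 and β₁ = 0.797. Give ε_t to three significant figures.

a = A_s f_y/(0.85 f'_c b) = 5.597 in.
β₁ = 0.797, so c = a/β₁ = 5.597/0.797 = 7.023 in.
From the linear strain diagram with ε_cu = 0.003: ε_t = 0.003 (d − c)/c = 0.003 × (39.2 − 7.023)/7.023 = 0.0137.
Since ε_t ≥ 0.005, the section is tension-controlled.

ε_t ≈ 0.0137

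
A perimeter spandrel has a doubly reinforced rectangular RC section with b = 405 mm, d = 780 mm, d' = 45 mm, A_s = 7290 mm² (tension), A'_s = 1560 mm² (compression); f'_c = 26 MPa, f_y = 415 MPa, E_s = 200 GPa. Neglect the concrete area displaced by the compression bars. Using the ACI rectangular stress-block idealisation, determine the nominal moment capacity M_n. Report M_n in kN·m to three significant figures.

Assume both tension and compression steel yield.
Net tension couple steel: A_s − A'_s = 5730 mm².
a = (A_s − A'_s) f_y / (0.85 f'_c b) = 2377950/(0.85 × 26 × 405) = 265.68 mm.
c = a/β₁ = 265.68/0.85 = 312.56 mm; ε'_s = 0.003(c − d')/c = 0.0026 ≥ f_y/E_s = 0.0021, so compression steel does yield.
M_n = (A_s − A'_s) f_y (d − a/2) + A'_s f_y (d − d') = [2377950 × (780 − 132.84) + 647400 × (780 − 45)] × 10⁻⁶ = 1538.91 + 475.84 = 2014.75 kN·m.

M_n ≈ 2010 kN·m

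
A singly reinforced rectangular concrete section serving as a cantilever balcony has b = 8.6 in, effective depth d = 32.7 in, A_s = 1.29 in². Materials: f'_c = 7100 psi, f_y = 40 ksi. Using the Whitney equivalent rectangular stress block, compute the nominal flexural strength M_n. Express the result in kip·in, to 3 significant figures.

M_n ≈ 1660 kip·in

T = A_s f_y = 1.29 × 40 = 51.6 kips.
a = T/(0.85 f'_c b) = 51.6/(0.85 × 7.1 × 8.6) = 0.994 in.
M_n = T(d − a/2) = 51.6 × (32.7 − 0.497) = 1661.7 kip·in.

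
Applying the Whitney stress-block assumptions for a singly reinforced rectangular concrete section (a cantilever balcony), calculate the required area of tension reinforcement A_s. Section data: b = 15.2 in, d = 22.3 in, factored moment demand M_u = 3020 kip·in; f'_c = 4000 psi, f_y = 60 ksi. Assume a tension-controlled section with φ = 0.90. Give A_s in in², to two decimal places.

A_s ≈ 2.70 in²

M_n = M_u/φ = 3020/0.90 = 3355.56 kip·in.
From M_n = 0.85 f'_c a b (d − a/2):
a = d − √(d² − 2M_n/(0.85 f'_c b)) = 22.3 − √(22.3² − 2 × 3355.56/(0.85 × 4 × 15.2)) = 3.132 in.
A_s = 0.85 f'_c a b / f_y = 0.85 × 4 × 3.132 × 15.2 / 60 = 2.698 in².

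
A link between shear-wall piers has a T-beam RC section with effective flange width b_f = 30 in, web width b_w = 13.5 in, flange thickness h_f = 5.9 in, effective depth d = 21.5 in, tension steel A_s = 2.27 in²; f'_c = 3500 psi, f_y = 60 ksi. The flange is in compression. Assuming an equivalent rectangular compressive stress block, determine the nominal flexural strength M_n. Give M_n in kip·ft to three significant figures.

Tension: T = A_s f_y = 2.27 × 60 = 136.2 kips.
Try a within the flange: a = T/(0.85 f'_c b_f) = 136.2/(0.85 × 3.5 × 30) = 1.526 in.
Since a = 1.526 ≤ h_f = 5.9 in, the stress block lies entirely in the flange; analyse as a rectangular beam of width b_f.
M_n = T(d − a/2) = 136.2 × (21.5 − 0.763) = 2824.4 kip·in.
M_n = 2824.4/12 = 235.37 kip·ft.

M_n ≈ 235 kip·ft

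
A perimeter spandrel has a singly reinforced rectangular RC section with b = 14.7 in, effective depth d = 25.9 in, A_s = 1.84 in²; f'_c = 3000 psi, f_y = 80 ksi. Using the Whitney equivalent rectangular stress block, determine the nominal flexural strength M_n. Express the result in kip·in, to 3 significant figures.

T = A_s f_y = 1.84 × 80 = 147.2 kips.
a = T/(0.85 f'_c b) = 147.2/(0.85 × 3 × 14.7) = 3.927 in.
M_n = T(d − a/2) = 147.2 × (25.9 − 1.9635) = 3523.5 kip·in.

M_n ≈ 3520 kip·in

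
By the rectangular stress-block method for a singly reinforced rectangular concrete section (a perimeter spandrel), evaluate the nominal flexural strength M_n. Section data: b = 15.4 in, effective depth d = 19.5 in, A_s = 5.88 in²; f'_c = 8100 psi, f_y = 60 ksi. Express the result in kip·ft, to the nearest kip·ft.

M_n ≈ 524 kip·ft

T = A_s f_y = 5.88 × 60 = 352.8 kips.
a = T/(0.85 f'_c b) = 352.8/(0.85 × 8.1 × 15.4) = 3.327 in.
M_n = T(d − a/2) = 352.8 × (19.5 − 1.6635) = 6292.7 kip·in = 6292.7/12 = 524.39 kip·ft.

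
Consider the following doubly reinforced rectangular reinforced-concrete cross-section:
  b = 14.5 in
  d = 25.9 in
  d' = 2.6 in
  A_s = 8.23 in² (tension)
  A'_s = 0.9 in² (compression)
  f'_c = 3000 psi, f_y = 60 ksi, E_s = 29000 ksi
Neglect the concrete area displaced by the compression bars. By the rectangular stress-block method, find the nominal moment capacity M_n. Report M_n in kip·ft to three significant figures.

Assume both steels yield.
a = (A_s − A'_s) f_y/(0.85 f'_c b) = (8.23 − 0.9) × 60/(0.85 × 3 × 14.5) = 11.895 in.
c = a/β₁ = 11.895/0.85 = 13.994 in; ε'_s = 0.003(c − d')/c = 0.0024 ≥ ε_y = 0.0021, so the compression steel yields.
M_n = (A_s − A'_s) f_y (d − a/2) + A'_s f_y (d − d') = 439.8 × (25.9 − 5.9475) + 54 × (25.9 − 2.6) = 8775.1 + 1258.2 = 10033.3 kip·in = 10033.3/12 = 836.11 kip·ft.

M_n ≈ 836 kip·ft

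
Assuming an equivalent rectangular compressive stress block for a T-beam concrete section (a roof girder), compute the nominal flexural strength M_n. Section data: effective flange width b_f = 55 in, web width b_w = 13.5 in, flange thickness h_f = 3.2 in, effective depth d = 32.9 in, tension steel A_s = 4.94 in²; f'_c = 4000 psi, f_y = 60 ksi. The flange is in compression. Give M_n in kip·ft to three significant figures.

M_n ≈ 793 kip·ft

Tension: T = A_s f_y = 4.94 × 60 = 296.4 kips.
Try a within the flange: a = T/(0.85 f'_c b_f) = 296.4/(0.85 × 4 × 55) = 1.585 in.
Since a = 1.585 ≤ h_f = 3.2 in, the stress block lies entirely in the flange; analyse as a rectangular beam of width b_f.
M_n = T(d − a/2) = 296.4 × (32.9 − 0.7925) = 9516.7 kip·in.
M_n = 9516.7/12 = 793.06 kip·ft.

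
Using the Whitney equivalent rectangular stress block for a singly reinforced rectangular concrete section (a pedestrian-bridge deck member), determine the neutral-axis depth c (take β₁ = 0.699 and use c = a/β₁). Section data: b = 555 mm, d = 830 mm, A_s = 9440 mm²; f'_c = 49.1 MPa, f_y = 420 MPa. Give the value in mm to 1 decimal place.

T = A_s f_y = 9440 × 420 = 3964800 N = 3964.8 kN.
Setting C = 0.85 f'_c a b equal to T: a = 3964800/(0.85 × 49.1 × 555) = 171.170 mm.
With β₁ = 0.699, c = a/β₁ = 171.170/0.699 = 244.9 mm.

c ≈ 244.9 mm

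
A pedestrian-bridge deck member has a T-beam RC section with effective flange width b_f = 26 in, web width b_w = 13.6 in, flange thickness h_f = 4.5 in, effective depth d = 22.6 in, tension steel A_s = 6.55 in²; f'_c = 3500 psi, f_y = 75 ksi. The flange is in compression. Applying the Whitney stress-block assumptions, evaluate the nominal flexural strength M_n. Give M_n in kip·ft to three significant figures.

M_n ≈ 785 kip·ft

Tension: T = A_s f_y = 6.55 × 75 = 491.25 kips.
Try a within the flange: a = T/(0.85 f'_c b_f) = 491.25/(0.85 × 3.5 × 26) = 6.351 in.
a = 6.351 > h_f = 4.5 in: the block extends into the web. Split into flange-overhang and web parts.
C_f = 0.85 f'_c (b_f − b_w) h_f = 0.85 × 3.5 × (26 − 13.6) × 4.5 = 166.0 kips.
Remaining web compression depth: a_w = (T − C_f)/(0.85 f'_c b_w) = (491.25 − 166.0)/(0.85 × 3.5 × 13.6) = 8.039 in.
M_n = C_f(d − h_f/2) + (T − C_f)(d − a_w/2) = 166.0 × (22.6 − 2.25) + 325.25 × (22.6 − 4.0195) = 3378.1 + 6043.3 = 9421.4 kip·in.
M_n = 9421.4/12 = 785.12 kip·ft.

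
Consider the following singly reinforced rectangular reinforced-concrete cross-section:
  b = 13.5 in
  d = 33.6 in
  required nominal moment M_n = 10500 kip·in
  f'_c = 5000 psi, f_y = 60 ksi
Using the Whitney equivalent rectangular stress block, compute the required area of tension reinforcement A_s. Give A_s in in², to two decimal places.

From M_n = 0.85 f'_c a b (d − a/2):
a = d − √(d² − 2M_n/(0.85 f'_c b)) = 33.6 − √(33.6² − 2 × 10500/(0.85 × 5 × 13.5)) = 5.979 in.
A_s = 0.85 f'_c a b / f_y = 0.85 × 5 × 5.979 × 13.5 / 60 = 5.717 in².

A_s ≈ 5.72 in²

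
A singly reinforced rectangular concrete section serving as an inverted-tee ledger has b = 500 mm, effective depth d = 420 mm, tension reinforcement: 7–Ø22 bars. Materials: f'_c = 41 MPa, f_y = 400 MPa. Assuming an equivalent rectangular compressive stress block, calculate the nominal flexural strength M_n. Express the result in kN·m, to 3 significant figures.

A_s = 7 × 380 = 2660 mm².
T = A_s f_y = 2660 × 400 = 1064000 N = 1064 kN.
From C = T: a = T/(0.85 f'_c b) = 1064000/(0.85 × 41 × 500) = 61.06 mm.
M_n = T(d − a/2) = 1064 kN × (420 − 30.53) mm = 414.40 kN·m.

M_n ≈ 414 kN·m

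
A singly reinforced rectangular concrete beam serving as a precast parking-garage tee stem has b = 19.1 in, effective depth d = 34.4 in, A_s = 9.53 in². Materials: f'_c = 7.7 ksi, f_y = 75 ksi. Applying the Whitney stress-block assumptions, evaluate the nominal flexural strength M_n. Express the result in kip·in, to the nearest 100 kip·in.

M_n ≈ 22500 kip·in

T = A_s f_y = 9.53 × 75 = 714.75 kips.
a = T/(0.85 f'_c b) = 714.75/(0.85 × 7.7 × 19.1) = 5.718 in.
M_n = T(d − a/2) = 714.75 × (34.4 − 2.859) = 22543.9 kip·in.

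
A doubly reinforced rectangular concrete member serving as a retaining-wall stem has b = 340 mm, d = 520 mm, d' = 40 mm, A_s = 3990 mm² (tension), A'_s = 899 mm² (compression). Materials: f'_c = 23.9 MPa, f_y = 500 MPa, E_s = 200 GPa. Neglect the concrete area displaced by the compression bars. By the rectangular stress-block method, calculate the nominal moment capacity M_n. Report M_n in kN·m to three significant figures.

Assume both tension and compression steel yield.
Net tension couple steel: A_s − A'_s = 3091 mm².
a = (A_s − A'_s) f_y / (0.85 f'_c b) = 1545500/(0.85 × 23.9 × 340) = 223.76 mm.
c = a/β₁ = 223.76/0.85 = 263.25 mm; ε'_s = 0.003(c − d')/c = 0.0025 ≥ f_y/E_s = 0.0025, so compression steel does yield.
M_n = (A_s − A'_s) f_y (d − a/2) + A'_s f_y (d − d') = [1545500 × (520 − 111.88) + 449500 × (520 − 40)] × 10⁻⁶ = 630.75 + 215.76 = 846.51 kN·m.

M_n ≈ 847 kN·m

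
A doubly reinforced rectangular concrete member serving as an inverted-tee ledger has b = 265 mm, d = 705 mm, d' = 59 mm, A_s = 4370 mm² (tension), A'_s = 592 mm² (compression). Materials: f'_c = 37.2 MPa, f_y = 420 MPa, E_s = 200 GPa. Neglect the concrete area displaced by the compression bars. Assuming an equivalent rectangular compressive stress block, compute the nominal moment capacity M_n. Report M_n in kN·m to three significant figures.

Assume both tension and compression steel yield.
Net tension couple steel: A_s − A'_s = 3778 mm².
a = (A_s − A'_s) f_y / (0.85 f'_c b) = 1586760/(0.85 × 37.2 × 265) = 189.37 mm.
c = a/β₁ = 189.37/0.784 = 241.54 mm; ε'_s = 0.003(c − d')/c = 0.0023 ≥ f_y/E_s = 0.0021, so compression steel does yield.
M_n = (A_s − A'_s) f_y (d − a/2) + A'_s f_y (d − d') = [1586760 × (705 − 94.685) + 248640 × (705 − 59)] × 10⁻⁶ = 968.42 + 160.62 = 1129.04 kN·m.

M_n ≈ 1130 kN·m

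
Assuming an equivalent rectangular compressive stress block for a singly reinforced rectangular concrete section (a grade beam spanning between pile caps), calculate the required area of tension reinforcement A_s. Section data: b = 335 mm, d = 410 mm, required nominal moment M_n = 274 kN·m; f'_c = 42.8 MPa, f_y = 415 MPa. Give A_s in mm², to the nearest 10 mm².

A_s ≈ 1740 mm²

With M_n = 0.85 f'_c a b (d − a/2), solve the quadratic for a:
a = d − √(d² − 2M_n/(0.85 f'_c b)) = 410 − √(410² − 2 × 274×10⁶/(0.85 × 42.8 × 335)) = 59.09 mm.
A_s = 0.85 f'_c a b / f_y = 0.85 × 42.8 × 59.09 × 335 / 415 = 1735.3 mm².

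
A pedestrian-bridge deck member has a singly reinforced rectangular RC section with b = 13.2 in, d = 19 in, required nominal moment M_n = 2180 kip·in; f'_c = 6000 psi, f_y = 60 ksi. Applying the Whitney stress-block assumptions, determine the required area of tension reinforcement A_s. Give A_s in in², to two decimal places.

A_s ≈ 2.01 in²

From M_n = 0.85 f'_c a b (d − a/2):
a = d − √(d² − 2M_n/(0.85 f'_c b)) = 19 − √(19² − 2 × 2180/(0.85 × 6 × 13.2)) = 1.789 in.
A_s = 0.85 f'_c a b / f_y = 0.85 × 6 × 1.789 × 13.2 / 60 = 2.007 in².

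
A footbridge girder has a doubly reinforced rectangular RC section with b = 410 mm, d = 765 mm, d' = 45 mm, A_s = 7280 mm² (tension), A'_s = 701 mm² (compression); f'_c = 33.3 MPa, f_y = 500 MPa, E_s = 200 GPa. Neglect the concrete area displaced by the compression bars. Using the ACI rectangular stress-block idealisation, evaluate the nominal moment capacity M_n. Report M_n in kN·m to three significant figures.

Assume both tension and compression steel yield.
Net tension couple steel: A_s − A'_s = 6579 mm².
a = (A_s − A'_s) f_y / (0.85 f'_c b) = 3289500/(0.85 × 33.3 × 410) = 283.45 mm.
c = a/β₁ = 283.45/0.812 = 349.08 mm; ε'_s = 0.003(c − d')/c = 0.0026 ≥ f_y/E_s = 0.0025, so compression steel does yield.
M_n = (A_s − A'_s) f_y (d − a/2) + A'_s f_y (d − d') = [3289500 × (765 − 141.725) + 350500 × (765 − 45)] × 10⁻⁶ = 2050.26 + 252.36 = 2302.62 kN·m.

M_n ≈ 2300 kN·m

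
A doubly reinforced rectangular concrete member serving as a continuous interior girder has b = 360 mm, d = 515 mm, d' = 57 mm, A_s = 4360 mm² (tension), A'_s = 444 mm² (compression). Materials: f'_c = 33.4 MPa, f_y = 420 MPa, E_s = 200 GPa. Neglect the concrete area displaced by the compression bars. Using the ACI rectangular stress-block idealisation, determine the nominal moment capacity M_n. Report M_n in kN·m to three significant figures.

M_n ≈ 800 kN·m

Assume both tension and compression steel yield.
Net tension couple steel: A_s − A'_s = 3916 mm².
a = (A_s − A'_s) f_y / (0.85 f'_c b) = 1644720/(0.85 × 33.4 × 360) = 160.93 mm.
c = a/β₁ = 160.93/0.811 = 198.43 mm; ε'_s = 0.003(c − d')/c = 0.0021 ≥ f_y/E_s = 0.0021, so compression steel does yield.
M_n = (A_s − A'_s) f_y (d − a/2) + A'_s f_y (d − d') = [1644720 × (515 − 80.465) + 186480 × (515 − 57)] × 10⁻⁶ = 714.69 + 85.41 = 800.10 kN·m.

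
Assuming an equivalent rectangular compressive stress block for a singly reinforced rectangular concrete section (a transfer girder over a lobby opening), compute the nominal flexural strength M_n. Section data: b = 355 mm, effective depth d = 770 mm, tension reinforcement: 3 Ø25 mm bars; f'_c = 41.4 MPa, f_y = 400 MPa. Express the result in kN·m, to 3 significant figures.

A_s = 3 × 491 = 1473 mm².
T = A_s f_y = 1473 × 400 = 589200 N = 589.2 kN.
From C = T: a = T/(0.85 f'_c b) = 589200/(0.85 × 41.4 × 355) = 47.16 mm.
M_n = T(d − a/2) = 589.2 kN × (770 − 23.58) mm = 439.79 kN·m.

M_n ≈ 440 kN·m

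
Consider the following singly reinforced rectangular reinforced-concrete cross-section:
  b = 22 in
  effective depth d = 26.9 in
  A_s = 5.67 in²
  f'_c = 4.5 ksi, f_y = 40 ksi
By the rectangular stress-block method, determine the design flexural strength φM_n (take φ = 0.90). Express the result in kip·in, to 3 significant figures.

T = A_s f_y = 5.67 × 40 = 226.8 kips.
a = T/(0.85 f'_c b) = 226.8/(0.85 × 4.5 × 22) = 2.695 in.
M_n = T(d − a/2) = 226.8 × (26.9 − 1.3475) = 5795.3 kip·in.
φM_n = 0.90 × 5795.3 = 5215.8 kip·in.

φM_n ≈ 5220 kip·in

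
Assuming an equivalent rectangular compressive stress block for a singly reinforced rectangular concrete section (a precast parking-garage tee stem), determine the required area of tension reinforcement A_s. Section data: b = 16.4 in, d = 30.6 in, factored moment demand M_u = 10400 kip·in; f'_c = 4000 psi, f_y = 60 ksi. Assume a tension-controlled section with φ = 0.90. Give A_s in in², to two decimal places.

M_n = M_u/φ = 10400/0.90 = 11555.6 kip·in.
From M_n = 0.85 f'_c a b (d − a/2):
a = d − √(d² − 2M_n/(0.85 f'_c b)) = 30.6 − √(30.6² − 2 × 11555.6/(0.85 × 4 × 16.4)) = 7.755 in.
A_s = 0.85 f'_c a b / f_y = 0.85 × 4 × 7.755 × 16.4 / 60 = 7.207 in².

A_s ≈ 7.21 in²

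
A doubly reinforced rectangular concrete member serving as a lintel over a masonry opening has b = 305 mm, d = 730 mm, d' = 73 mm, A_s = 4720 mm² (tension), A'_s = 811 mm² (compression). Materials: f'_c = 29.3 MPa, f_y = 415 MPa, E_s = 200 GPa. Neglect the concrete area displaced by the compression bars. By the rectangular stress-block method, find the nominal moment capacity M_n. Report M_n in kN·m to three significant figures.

Assume both tension and compression steel yield.
Net tension couple steel: A_s − A'_s = 3909 mm².
a = (A_s − A'_s) f_y / (0.85 f'_c b) = 1622235/(0.85 × 29.3 × 305) = 213.56 mm.
c = a/β₁ = 213.56/0.841 = 253.94 mm; ε'_s = 0.003(c − d')/c = 0.0021 ≥ f_y/E_s = 0.0021, so compression steel does yield.
M_n = (A_s − A'_s) f_y (d − a/2) + A'_s f_y (d − d') = [1622235 × (730 − 106.78) + 336565 × (730 − 73)] × 10⁻⁶ = 1011.01 + 221.12 = 1232.13 kN·m.

M_n ≈ 1230 kN·m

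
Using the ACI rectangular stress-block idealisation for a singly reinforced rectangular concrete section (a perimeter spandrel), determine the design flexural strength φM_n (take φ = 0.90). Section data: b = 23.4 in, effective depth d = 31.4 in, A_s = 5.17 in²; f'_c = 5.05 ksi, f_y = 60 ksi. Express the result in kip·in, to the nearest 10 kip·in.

T = A_s f_y = 5.17 × 60 = 310.2 kips.
a = T/(0.85 f'_c b) = 310.2/(0.85 × 5.05 × 23.4) = 3.088 in.
M_n = T(d − a/2) = 310.2 × (31.4 − 1.544) = 9261.3 kip·in.
φM_n = 0.90 × 9261.3 = 8335.2 kip·in.

φM_n ≈ 8340 kip·in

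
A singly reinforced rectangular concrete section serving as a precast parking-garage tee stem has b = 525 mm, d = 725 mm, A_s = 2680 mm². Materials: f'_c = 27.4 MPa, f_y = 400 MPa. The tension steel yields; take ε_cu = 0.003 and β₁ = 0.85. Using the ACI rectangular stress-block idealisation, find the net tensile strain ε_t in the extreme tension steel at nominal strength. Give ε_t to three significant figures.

a = A_s f_y/(0.85 f'_c b) = 87.67 mm.
β₁ = 0.85, so c = a/β₁ = 87.67/0.85 = 103.14 mm.
From the linear strain diagram with ε_cu = 0.003: ε_t = 0.003 (d − c)/c = 0.003 × (725 − 103.14)/103.14 = 0.0181.
Since ε_t ≥ 0.005, the section is tension-controlled.

ε_t ≈ 0.0181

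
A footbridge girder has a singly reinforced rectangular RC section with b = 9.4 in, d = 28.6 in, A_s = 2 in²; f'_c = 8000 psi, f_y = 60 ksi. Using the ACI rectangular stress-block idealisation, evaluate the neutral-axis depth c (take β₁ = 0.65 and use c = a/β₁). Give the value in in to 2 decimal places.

c ≈ 2.89 in

T = A_s f_y = 2 × 60 = 120 kips.
a = T/(0.85 f'_c b) = 120/(0.85 × 8 × 9.4) = 1.8773 in.
With β₁ = 0.65, c = a/β₁ = 1.8773/0.65 = 2.89 in.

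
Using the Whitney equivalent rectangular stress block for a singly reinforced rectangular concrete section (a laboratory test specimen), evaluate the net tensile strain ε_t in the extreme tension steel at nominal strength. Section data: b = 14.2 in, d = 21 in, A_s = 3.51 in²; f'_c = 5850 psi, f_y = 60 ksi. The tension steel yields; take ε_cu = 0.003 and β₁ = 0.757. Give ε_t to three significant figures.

a = A_s f_y/(0.85 f'_c b) = 2.983 in.
β₁ = 0.757, so c = a/β₁ = 2.983/0.757 = 3.941 in.
From the linear strain diagram with ε_cu = 0.003: ε_t = 0.003 (d − c)/c = 0.003 × (21 − 3.941)/3.941 = 0.0130.
Since ε_t ≥ 0.005, the section is tension-controlled.

ε_t ≈ 0.0130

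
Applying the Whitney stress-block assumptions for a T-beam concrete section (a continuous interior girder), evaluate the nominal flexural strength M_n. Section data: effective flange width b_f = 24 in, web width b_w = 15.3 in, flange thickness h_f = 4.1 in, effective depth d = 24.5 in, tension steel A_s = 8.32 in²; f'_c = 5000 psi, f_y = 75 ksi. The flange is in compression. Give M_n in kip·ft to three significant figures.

Tension: T = A_s f_y = 8.32 × 75 = 624 kips.
Try a within the flange: a = T/(0.85 f'_c b_f) = 624/(0.85 × 5 × 24) = 6.118 in.
a = 6.118 > h_f = 4.1 in: the block extends into the web. Split into flange-overhang and web parts.
C_f = 0.85 f'_c (b_f − b_w) h_f = 0.85 × 5 × (24 − 15.3) × 4.1 = 151.6 kips.
Remaining web compression depth: a_w = (T − C_f)/(0.85 f'_c b_w) = (624 − 151.6)/(0.85 × 5 × 15.3) = 7.265 in.
M_n = C_f(d − h_f/2) + (T − C_f)(d − a_w/2) = 151.6 × (24.5 − 2.05) + 472.4 × (24.5 − 3.6325) = 3403.4 + 9857.8 = 13261.2 kip·in.
M_n = 13261.2/12 = 1105.10 kip·ft.

M_n ≈ 1110 kip·ft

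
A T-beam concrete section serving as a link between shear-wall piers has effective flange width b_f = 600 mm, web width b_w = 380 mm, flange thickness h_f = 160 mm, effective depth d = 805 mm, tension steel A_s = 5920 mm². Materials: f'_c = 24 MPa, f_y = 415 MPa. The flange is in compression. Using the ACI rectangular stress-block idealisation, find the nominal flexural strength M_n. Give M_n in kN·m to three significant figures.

M_n ≈ 1730 kN·m

Tension: T = A_s f_y = 5920 × 415 = 2456800 N.
Try a within the flange: a = T/(0.85 f'_c b_f) = 2456800/(0.85 × 24 × 600) = 200.72 mm.
a = 200.72 > h_f = 160 mm: the block extends into the web. Split into flange-overhang and web parts.
C_f = 0.85 f'_c (b_f − b_w) h_f = 0.85 × 24 × (600 − 380) × 160 = 718080 N.
Remaining web compression depth: a_w = (T − C_f)/(0.85 f'_c b_w) = (2456800 − 718080)/(0.85 × 24 × 380) = 224.29 mm.
M_n = C_f(d − h_f/2) + (T − C_f)(d − a_w/2) = 718080 × (805 − 80) + 1738720 × (805 − 112.145) = 520.61 + 1204.68 = 1725.29 × 10⁶ N·mm.
M_n = 1725.29 kN·m.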